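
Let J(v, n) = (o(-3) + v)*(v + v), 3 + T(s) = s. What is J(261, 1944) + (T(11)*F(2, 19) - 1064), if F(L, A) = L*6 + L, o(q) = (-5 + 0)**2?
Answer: 148340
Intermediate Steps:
T(s) = -3 + s
o(q) = 25 (o(q) = (-5)**2 = 25)
F(L, A) = 7*L (F(L, A) = 6*L + L = 7*L)
J(v, n) = 2*v*(25 + v) (J(v, n) = (25 + v)*(v + v) = (25 + v)*(2*v) = 2*v*(25 + v))
J(261, 1944) + (T(11)*F(2, 19) - 1064) = 2*261*(25 + 261) + ((-3 + 11)*(7*2) - 1064) = 2*261*286 + (8*14 - 1064) = 149292 + (112 - 1064) = 149292 - 952 = 148340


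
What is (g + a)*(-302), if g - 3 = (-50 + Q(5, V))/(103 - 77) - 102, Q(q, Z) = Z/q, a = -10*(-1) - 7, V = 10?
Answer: 384144/13 ≈ 29550.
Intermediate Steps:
a = 3 (a = 10 - 7 = 3)
g = -1311/13 (g = 3 + ((-50 + 10/5)/(103 - 77) - 102) = 3 + ((-50 + 10*(1/5))/26 - 102) = 3 + ((-50 + 2)*(1/26) - 102) = 3 + (-48*1/26 - 102) = 3 + (-24/13 - 102) = 3 - 1350/13 = -1311/13 ≈ -100.85)
(g + a)*(-302) = (-1311/13 + 3)*(-302) = -1272/13*(-302) = 384144/13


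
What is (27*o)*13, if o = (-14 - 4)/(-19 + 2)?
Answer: 6318/17 ≈ 371.65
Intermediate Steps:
o = 18/17 (o = -18/(-17) = -18*(-1/17) = 18/17 ≈ 1.0588)
(27*o)*13 = (27*(18/17))*13 = (486/17)*13 = 6318/17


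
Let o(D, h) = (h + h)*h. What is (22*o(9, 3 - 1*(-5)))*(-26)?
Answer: -73216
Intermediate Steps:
o(D, h) = 2*h² (o(D, h) = (2*h)*h = 2*h²)
(22*o(9, 3 - 1*(-5)))*(-26) = (22*(2*(3 - 1*(-5))²))*(-26) = (22*(2*(3 + 5)²))*(-26) = (22*(2*8²))*(-26) = (22*(2*64))*(-26) = (22*128)*(-26) = 2816*(-26) = -73216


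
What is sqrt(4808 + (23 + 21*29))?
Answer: 8*sqrt(85) ≈ 73.756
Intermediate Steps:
sqrt(4808 + (23 + 21*29)) = sqrt(4808 + (23 + 609)) = sqrt(4808 + 632) = sqrt(5440) = 8*sqrt(85)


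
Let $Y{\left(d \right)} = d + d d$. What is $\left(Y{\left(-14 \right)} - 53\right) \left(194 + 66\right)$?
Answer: $33540$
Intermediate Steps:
$Y{\left(d \right)} = d + d^{2}$
$\left(Y{\left(-14 \right)} - 53\right) \left(194 + 66\right) = \left(- 14 \left(1 - 14\right) - 53\right) \left(194 + 66\right) = \left(\left(-14\right) \left(-13\right) - 53\right) 260 = \left(182 - 53\right) 260 = 129 \cdot 260 = 33540$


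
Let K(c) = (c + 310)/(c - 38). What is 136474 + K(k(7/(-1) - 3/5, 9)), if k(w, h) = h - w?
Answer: 14601085/107 ≈ 1.3646e+5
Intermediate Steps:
K(c) = (310 + c)/(-38 + c)
136474 + K(k(7/(-1) - 3/5, 9)) = 136474 + (310 + (9 - (7/(-1) - 3/5)))/(-38 + (9 - (7/(-1) - 3/5))) = 136474 + (310 + (9 - (7*(-1) - 3*1/5)))/(-38 + (9 - (7*(-1) - 3*1/5))) = 136474 + (310 + (9 - (-7 - 3/5)))/(-38 + (9 - (-7 - 3/5))) = 136474 + (310 + (9 - 1*(-38/5)))/(-38 + (9 - 1*(-38/5))) = 136474 + (310 + (9 + 38/5))/(-38 + (9 + 38/5)) = 136474 + (310 + 83/5)/(-38 + 83/5) = 136474 + (1633/5)/(-107/5) = 136474 - 5/107*1633/5 = 136474 - 1633/107 = 14601085/107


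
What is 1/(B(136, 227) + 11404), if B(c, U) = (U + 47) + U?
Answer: 1/11905 ≈ 8.3998e-5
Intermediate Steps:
B(c, U) = 47 + 2*U (B(c, U) = (47 + U) + U = 47 + 2*U)
1/(B(136, 227) + 11404) = 1/((47 + 2*227) + 11404) = 1/((47 + 454) + 11404) = 1/(501 + 11404) = 1/11905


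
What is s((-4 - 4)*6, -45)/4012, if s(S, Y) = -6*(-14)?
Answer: 21/1003 ≈ 0.020937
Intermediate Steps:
s(S, Y) = 84
s((-4 - 4)*6, -45)/4012 = 84/4012 = 84*(1/4012) = 21/1003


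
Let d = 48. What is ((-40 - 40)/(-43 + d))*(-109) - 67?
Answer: 1677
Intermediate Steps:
((-40 - 40)/(-43 + d))*(-109) - 67 = ((-40 - 40)/(-43 + 48))*(-109) - 67 = -80/5*(-109) - 67 = -80*1/5*(-109) - 67 = -16*(-109) - 67 = 1744 - 67 = 1677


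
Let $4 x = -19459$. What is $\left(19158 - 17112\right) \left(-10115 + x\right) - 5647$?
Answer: $- \frac{61308431}{2} \approx -3.0654 \cdot 10^{7}$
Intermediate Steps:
$x = - \frac{19459}{4}$ ($x = \frac{1}{4} \left(-19459\right) = - \frac{19459}{4} \approx -4864.8$)
$\left(19158 - 17112\right) \left(-10115 + x\right) - 5647 = \left(19158 - 17112\right) \left(-10115 - \frac{19459}{4}\right) - 5647 = 2046 \left(- \frac{59919}{4}\right) - 5647 = - \frac{61297137}{2} - 5647 = - \frac{61308431}{2}$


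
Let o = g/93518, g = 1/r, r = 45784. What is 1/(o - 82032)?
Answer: -4281628112/351230517283583 ≈ -1.2190e-5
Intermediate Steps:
g = 1/45784 ≈ 2.1842e-5
o = 1/4281628112 (o = (1/45784)/93518 = (1/45784)*(1/93518) = 1/4281628112 ≈ 2.3356e-10)
1/(o - 82032) = 1/(1/4281628112 - 82032) = 1/(-351230517283583/4281628112) = -4281628112/351230517283583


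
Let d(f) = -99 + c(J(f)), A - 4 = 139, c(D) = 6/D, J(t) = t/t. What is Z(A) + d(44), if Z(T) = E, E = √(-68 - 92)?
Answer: -93 + 4*I*√10 ≈ -93.0 + 12.649*I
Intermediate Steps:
J(t) = 1
A = 143 (A = 4 + 139 = 143)
d(f) = -93 (d(f) = -99 + 6/1 = -99 + 6*1 = -99 + 6 = -93)
E = 4*I*√10 (E = √(-160) = 4*I*√10 ≈ 12.649*I)
Z(T) = 4*I*√10
Z(A) + d(44) = 4*I*√10 - 93 = -93 + 4*I*√10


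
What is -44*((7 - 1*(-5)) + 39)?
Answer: -2244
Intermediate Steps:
-44*((7 - 1*(-5)) + 39) = -44*((7 + 5) + 39) = -44*(12 + 39) = -44*51 = -2244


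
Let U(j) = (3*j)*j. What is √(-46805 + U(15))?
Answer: I*√46130 ≈ 214.78*I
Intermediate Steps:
U(j) = 3*j²
√(-46805 + U(15)) = √(-46805 + 3*15²) = √(-46805 + 3*225) = √(-46805 + 675) = √(-46130) = I*√46130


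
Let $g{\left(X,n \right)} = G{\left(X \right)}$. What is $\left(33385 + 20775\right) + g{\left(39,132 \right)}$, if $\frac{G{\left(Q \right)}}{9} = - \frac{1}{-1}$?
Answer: $54169$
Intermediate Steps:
$G{\left(Q \right)} = 9$ ($G{\left(Q \right)} = 9 \left(- \frac{1}{-1}\right) = 9 \left(\left(-1\right) \left(-1\right)\right) = 9 \cdot 1 = 9$)
$g{\left(X,n \right)} = 9$
$\left(33385 + 20775\right) + g{\left(39,132 \right)} = \left(33385 + 20775\right) + 9 = 54160 + 9 = 54169$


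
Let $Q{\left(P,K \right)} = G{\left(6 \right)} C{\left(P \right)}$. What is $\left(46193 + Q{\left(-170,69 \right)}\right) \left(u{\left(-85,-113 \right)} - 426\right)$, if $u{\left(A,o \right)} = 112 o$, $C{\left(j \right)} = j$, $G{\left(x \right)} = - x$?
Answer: $-617640466$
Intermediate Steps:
$Q{\left(P,K \right)} = - 6 P$ ($Q{\left(P,K \right)} = \left(-1\right) 6 P = - 6 P$)
$\left(46193 + Q{\left(-170,69 \right)}\right) \left(u{\left(-85,-113 \right)} - 426\right) = \left(46193 - -1020\right) \left(112 \left(-113\right) - 426\right) = \left(46193 + 1020\right) \left(-12656 - 426\right) = 47213 \left(-13082\right) = -617640466$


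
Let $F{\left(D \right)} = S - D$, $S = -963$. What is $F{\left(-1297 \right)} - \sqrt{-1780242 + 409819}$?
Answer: $334 - i \sqrt{1370423} \approx 334.0 - 1170.7 i$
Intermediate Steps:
$F{\left(D \right)} = -963 - D$
$F{\left(-1297 \right)} - \sqrt{-1780242 + 409819} = \left(-963 - -1297\right) - \sqrt{-1780242 + 409819} = \left(-963 + 1297\right) - \sqrt{-1370423} = 334 - i \sqrt{1370423}$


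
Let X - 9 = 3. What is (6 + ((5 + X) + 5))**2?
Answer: 784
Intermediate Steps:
X = 12 (X = 9 + 3 = 12)
(6 + ((5 + X) + 5))**2 = (6 + ((5 + 12) + 5))**2 = (6 + (17 + 5))**2 = (6 + 22)**2 = 28**2 = 784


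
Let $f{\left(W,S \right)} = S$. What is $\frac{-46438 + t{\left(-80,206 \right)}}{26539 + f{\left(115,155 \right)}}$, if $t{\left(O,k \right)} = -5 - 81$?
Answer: $- \frac{7754}{4449} \approx -1.7429$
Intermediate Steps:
$t{\left(O,k \right)} = -86$
$\frac{-46438 + t{\left(-80,206 \right)}}{26539 + f{\left(115,155 \right)}} = \frac{-46438 - 86}{26539 + 155} = - \frac{46524}{26694} = \left(-46524\right) \frac{1}{26694} = - \frac{7754}{4449}$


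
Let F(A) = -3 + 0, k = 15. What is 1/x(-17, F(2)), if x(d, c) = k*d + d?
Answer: -1/272 ≈ -0.0036765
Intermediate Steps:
F(A) = -3
x(d, c) = 16*d (x(d, c) = 15*d + d = 16*d)
1/x(-17, F(2)) = 1/(16*(-17)) = 1/(-272) = -1/272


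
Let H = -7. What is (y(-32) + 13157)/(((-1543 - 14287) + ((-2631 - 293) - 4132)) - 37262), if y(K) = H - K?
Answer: -6591/30074 ≈ -0.21916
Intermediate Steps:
y(K) = -7 - K
(y(-32) + 13157)/(((-1543 - 14287) + ((-2631 - 293) - 4132)) - 37262) = ((-7 - 1*(-32)) + 13157)/(((-1543 - 14287) + ((-2631 - 293) - 4132)) - 37262) = ((-7 + 32) + 13157)/((-15830 + (-2924 - 4132)) - 37262) = (25 + 13157)/((-15830 - 7056) - 37262) = 13182/(-22886 - 37262) = 13182/(-60148) = 13182*(-1/60148) = -6591/30074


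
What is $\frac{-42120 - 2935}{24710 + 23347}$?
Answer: $- \frac{45055}{48057} \approx -0.93753$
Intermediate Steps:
$\frac{-42120 - 2935}{24710 + 23347} = - \frac{45055}{48057}$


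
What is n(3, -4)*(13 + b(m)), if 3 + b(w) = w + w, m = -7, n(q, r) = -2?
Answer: 8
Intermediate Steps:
b(w) = -3 + 2*w (b(w) = -3 + (w + w) = -3 + 2*w)
n(3, -4)*(13 + b(m)) = -2*(13 + (-3 + 2*(-7))) = -2*(13 + (-3 - 14)) = -2*(13 - 17) = -2*(-4) = 8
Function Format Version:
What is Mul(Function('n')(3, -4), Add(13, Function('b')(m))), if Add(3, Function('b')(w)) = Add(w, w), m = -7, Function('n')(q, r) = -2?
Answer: 8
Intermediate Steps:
Function('b')(w) = Add(-3, Mul(2, w)) (Function('b')(w) = Add(-3, Add(w, w)) = Add(-3, Mul(2, w)))
Mul(Function('n')(3, -4), Add(13, Function('b')(m))) = Mul(-2, Add(13, Add(-3, Mul(2, -7)))) = Mul(-2, Add(13, Add(-3, -14))) = Mul(-2, Add(13, -17)) = Mul(-2, -4) = 8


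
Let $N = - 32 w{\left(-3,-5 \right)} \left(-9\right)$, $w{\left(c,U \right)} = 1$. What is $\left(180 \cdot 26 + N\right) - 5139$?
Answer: $-171$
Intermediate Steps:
$N = 288$ ($N = \left(-32\right) 1 \left(-9\right) = \left(-32\right) \left(-9\right) = 288$)
$\left(180 \cdot 26 + N\right) - 5139 = \left(180 \cdot 26 + 288\right) - 5139 = \left(4680 + 288\right) - 5139 = 4968 - 5139 = -171$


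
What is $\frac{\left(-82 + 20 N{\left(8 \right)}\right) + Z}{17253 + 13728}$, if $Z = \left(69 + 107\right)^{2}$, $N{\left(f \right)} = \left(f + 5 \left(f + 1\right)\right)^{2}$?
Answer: $\frac{87074}{30981} \approx 2.8106$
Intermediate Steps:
$N{\left(f \right)} = \left(5 + 6 f\right)^{2}$ ($N{\left(f \right)} = \left(f + 5 \left(1 + f\right)\right)^{2} = \left(f + \left(5 + 5 f\right)\right)^{2} = \left(5 + 6 f\right)^{2}$)
$Z = 30976$ ($Z = 176^{2} = 30976$)
$\frac{\left(-82 + 20 N{\left(8 \right)}\right) + Z}{17253 + 13728} = \frac{\left(-82 + 20 \left(5 + 6 \cdot 8\right)^{2}\right) + 30976}{17253 + 13728} = \frac{\left(-82 + 20 \left(5 + 48\right)^{2}\right) + 30976}{30981} = \left(\left(-82 + 20 \cdot 53^{2}\right) + 30976\right) \frac{1}{30981} = \left(\left(-82 + 20 \cdot 2809\right) + 30976\right) \frac{1}{30981} = \left(\left(-82 + 56180\right) + 30976\right) \frac{1}{30981} = \left(56098 + 30976\right) \frac{1}{30981} = 87074 \cdot \frac{1}{30981} = \frac{87074}{30981}$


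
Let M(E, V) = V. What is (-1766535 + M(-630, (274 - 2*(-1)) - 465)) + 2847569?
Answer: 1080845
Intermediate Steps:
(-1766535 + M(-630, (274 - 2*(-1)) - 465)) + 2847569 = (-1766535 + ((274 - 2*(-1)) - 465)) + 2847569 = (-1766535 + ((274 + 2) - 465)) + 2847569 = (-1766535 + (276 - 465)) + 2847569 = (-1766535 - 189) + 2847569 = -1766724 + 2847569 = 1080845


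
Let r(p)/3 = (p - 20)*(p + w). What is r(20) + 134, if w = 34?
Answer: 134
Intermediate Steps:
r(p) = 3*(-20 + p)*(34 + p) (r(p) = 3*((p - 20)*(p + 34)) = 3*((-20 + p)*(34 + p)) = 3*(-20 + p)*(34 + p))
r(20) + 134 = (-2040 + 3*20**2 + 42*20) + 134 = (-2040 + 3*400 + 840) + 134 = (-2040 + 1200 + 840) + 134 = 0 + 134 = 134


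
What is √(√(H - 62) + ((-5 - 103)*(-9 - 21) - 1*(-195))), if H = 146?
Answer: √(3435 + 2*√21) ≈ 58.687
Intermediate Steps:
√(√(H - 62) + ((-5 - 103)*(-9 - 21) - 1*(-195))) = √(√(146 - 62) + ((-5 - 103)*(-9 - 21) - 1*(-195))) = √(√84 + (-108*(-30) + 195)) = √(2*√21 + (3240 + 195)) = √(2*√21 + 3435) = √(3435 + 2*√21)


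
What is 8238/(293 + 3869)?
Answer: 4119/2081 ≈ 1.9793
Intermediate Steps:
8238/(293 + 3869) = 8238/4162 = 8238*(1/4162) = 4119/2081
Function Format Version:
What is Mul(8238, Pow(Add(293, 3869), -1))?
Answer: Rational(4119, 2081) ≈ 1.9793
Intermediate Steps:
Mul(8238, Pow(Add(293, 3869), -1)) = Mul(8238, Pow(4162, -1)) = Mul(8238, Rational(1, 4162)) = Rational(4119, 2081)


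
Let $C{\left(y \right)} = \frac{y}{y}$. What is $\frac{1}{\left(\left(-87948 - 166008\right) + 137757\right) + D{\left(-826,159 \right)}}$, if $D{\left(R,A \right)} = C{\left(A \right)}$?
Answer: $- \frac{1}{116198} \approx -8.606 \cdot 10^{-6}$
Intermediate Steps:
$C{\left(y \right)} = 1$
$D{\left(R,A \right)} = 1$
$\frac{1}{\left(\left(-87948 - 166008\right) + 137757\right) + D{\left(-826,159 \right)}} = \frac{1}{\left(\left(-87948 - 166008\right) + 137757\right) + 1} = \frac{1}{\left(-253956 + 137757\right) + 1} = \frac{1}{-116199 + 1} = \frac{1}{-116198} = - \frac{1}{116198}$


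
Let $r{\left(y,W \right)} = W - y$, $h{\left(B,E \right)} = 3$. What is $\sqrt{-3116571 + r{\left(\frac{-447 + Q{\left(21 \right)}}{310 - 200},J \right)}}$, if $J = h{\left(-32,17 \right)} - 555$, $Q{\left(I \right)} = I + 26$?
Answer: $\frac{i \sqrt{377171443}}{11} \approx 1765.5 i$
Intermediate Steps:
$Q{\left(I \right)} = 26 + I$
$J = -552$ ($J = 3 - 555 = -552$)
$\sqrt{-3116571 + r{\left(\frac{-447 + Q{\left(21 \right)}}{310 - 200},J \right)}} = \sqrt{-3116571 - \left(552 + \frac{-447 + \left(26 + 21\right)}{310 - 200}\right)} = \sqrt{-3116571 - \left(552 + \frac{-447 + 47}{110}\right)} = \sqrt{-3116571 - \left(552 - \frac{40}{11}\right)} = \sqrt{-3116571 - \frac{6032}{11}} = \sqrt{- \frac{34288313}{11}} = \frac{i \sqrt{377171443}}{11}$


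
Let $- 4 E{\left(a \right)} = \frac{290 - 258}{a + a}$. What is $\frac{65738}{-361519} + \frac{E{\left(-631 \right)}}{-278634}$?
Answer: $- \frac{5778964339964}{31780783532013} \approx -0.18184$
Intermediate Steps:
$E{\left(a \right)} = - \frac{4}{a}$ ($E{\left(a \right)} = - \frac{\left(290 - 258\right) \frac{1}{a + a}}{4} = - \frac{32 \frac{1}{2 a}}{4} = - \frac{16 \frac{1}{a}}{4} = - \frac{4}{a}$)
$\frac{65738}{-361519} + \frac{E{\left(-631 \right)}}{-278634} = \frac{65738}{-361519} + \frac{\left(-4\right) \frac{1}{-631}}{-278634} = 65738 \left(- \frac{1}{361519}\right) + \left(-4\right) \left(- \frac{1}{631}\right) \left(- \frac{1}{278634}\right) = - \frac{65738}{361519} + \frac{4}{631} \left(- \frac{1}{278634}\right) = - \frac{65738}{361519} - \frac{2}{87909027} = - \frac{5778964339964}{31780783532013}$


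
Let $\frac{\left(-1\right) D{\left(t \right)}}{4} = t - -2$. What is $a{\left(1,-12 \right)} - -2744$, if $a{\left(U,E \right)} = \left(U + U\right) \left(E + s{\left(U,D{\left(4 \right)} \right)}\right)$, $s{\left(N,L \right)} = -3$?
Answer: $2714$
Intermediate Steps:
$D{\left(t \right)} = -8 - 4 t$ ($D{\left(t \right)} = - 4 \left(t - -2\right) = - 4 \left(t + 2\right) = - 4 \left(2 + t\right) = -8 - 4 t$)
$a{\left(U,E \right)} = 2 U \left(-3 + E\right)$ ($a{\left(U,E \right)} = \left(U + U\right) \left(E - 3\right) = 2 U \left(-3 + E\right)$)
$a{\left(1,-12 \right)} - -2744 = 2 \cdot 1 \left(-3 - 12\right) - -2744 = 2 \cdot 1 \left(-15\right) + 2744 = -30 + 2744 = 2714$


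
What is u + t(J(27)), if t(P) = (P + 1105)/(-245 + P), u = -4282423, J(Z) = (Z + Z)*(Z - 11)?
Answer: -2650817868/619 ≈ -4.2824e+6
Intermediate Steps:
J(Z) = 2*Z*(-11 + Z) (J(Z) = (2*Z)*(-11 + Z) = 2*Z*(-11 + Z))
t(P) = (1105 + P)/(-245 + P)
u + t(J(27)) = -4282423 + (1105 + 2*27*(-11 + 27))/(-245 + 2*27*(-11 + 27)) = -4282423 + (1105 + 2*27*16)/(-245 + 2*27*16) = -4282423 + (1105 + 864)/(-245 + 864) = -4282423 + 1969/619 = -2650817868/619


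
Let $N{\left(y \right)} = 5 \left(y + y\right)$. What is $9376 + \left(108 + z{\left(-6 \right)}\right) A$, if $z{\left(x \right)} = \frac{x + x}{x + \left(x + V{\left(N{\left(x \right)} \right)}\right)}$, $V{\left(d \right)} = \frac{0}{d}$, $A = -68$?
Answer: $1964$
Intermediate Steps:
$N{\left(y \right)} = 10 y$ ($N{\left(y \right)} = 5 \cdot 2 y = 10 y$)
$V{\left(d \right)} = 0$
$z{\left(x \right)} = 1$ ($z{\left(x \right)} = \frac{x + x}{x + \left(x + 0\right)} = \frac{2 x}{x + x} = \frac{2 x}{2 x} = 2 x \frac{1}{2 x} = 1$)
$9376 + \left(108 + z{\left(-6 \right)}\right) A = 9376 + \left(108 + 1\right) \left(-68\right) = 9376 + 109 \left(-68\right) = 9376 - 7412 = 1964$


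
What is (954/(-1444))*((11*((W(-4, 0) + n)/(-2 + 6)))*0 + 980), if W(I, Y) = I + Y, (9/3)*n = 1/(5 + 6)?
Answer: -233730/361 ≈ -647.45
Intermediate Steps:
n = 1/33 (n = 1/(3*(5 + 6)) = (⅓)/11 = (⅓)*(1/11) = 1/33 ≈ 0.030303)
(954/(-1444))*((11*((W(-4, 0) + n)/(-2 + 6)))*0 + 980) = (954/(-1444))*((11*(((-4 + 0) + 1/33)/(-2 + 6)))*0 + 980) = (954*(-1/1444))*((11*((-4 + 1/33)/4))*0 + 980) = -477*((11*(-131/33*¼))*0 + 980)/722 = -477*((11*(-131/132))*0 + 980)/722 = -477*(-131/12*0 + 980)/722 = -477*(0 + 980)/722 = -477/722*980 = -233730/361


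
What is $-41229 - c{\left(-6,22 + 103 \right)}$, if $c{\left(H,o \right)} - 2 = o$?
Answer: $-41356$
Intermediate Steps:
$c{\left(H,o \right)} = 2 + o$
$-41229 - c{\left(-6,22 + 103 \right)} = -41229 - \left(2 + \left(22 + 103\right)\right) = -41229 - \left(2 + 125\right) = -41229 - 127 = -41356$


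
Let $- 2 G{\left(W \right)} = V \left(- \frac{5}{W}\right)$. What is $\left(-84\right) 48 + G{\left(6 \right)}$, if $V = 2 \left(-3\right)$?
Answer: $- \frac{8069}{2} \approx -4034.5$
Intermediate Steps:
$V = -6$
$G{\left(W \right)} = - \frac{15}{W}$ ($G{\left(W \right)} = - \frac{\left(-6\right) \left(- \frac{5}{W}\right)}{2} = - \frac{30 \frac{1}{W}}{2} = - \frac{15}{W}$)
$\left(-84\right) 48 + G{\left(6 \right)} = \left(-84\right) 48 - \frac{15}{6} = -4032 - \frac{5}{2} = - \frac{8069}{2}$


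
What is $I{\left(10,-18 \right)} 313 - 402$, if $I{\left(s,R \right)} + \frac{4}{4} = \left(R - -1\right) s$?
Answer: $-53925$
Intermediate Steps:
$I{\left(s,R \right)} = -1 + s \left(1 + R\right)$ ($I{\left(s,R \right)} = -1 + \left(R - -1\right) s = -1 + \left(R + 1\right) s = -1 + \left(1 + R\right) s = -1 + s \left(1 + R\right)$)
$I{\left(10,-18 \right)} 313 - 402 = \left(-1 + 10 - 180\right) 313 - 402 = \left(-171\right) 313 - 402 = -53523 - 402 = -53925$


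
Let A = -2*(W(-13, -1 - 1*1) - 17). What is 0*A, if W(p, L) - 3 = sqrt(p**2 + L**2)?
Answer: 0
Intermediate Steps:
W(p, L) = 3 + sqrt(L**2 + p**2) (W(p, L) = 3 + sqrt(p**2 + L**2) = 3 + sqrt(L**2 + p**2))
A = 28 - 2*sqrt(173) (A = -2*((3 + sqrt((-1 - 1*1)**2 + (-13)**2)) - 17) = -2*((3 + sqrt((-1 - 1)**2 + 169)) - 17) = -2*((3 + sqrt((-2)**2 + 169)) - 17) = -2*((3 + sqrt(4 + 169)) - 17) = -2*((3 + sqrt(173)) - 17) = -2*(-14 + sqrt(173)) = 28 - 2*sqrt(173) ≈ 1.6941)
0*A = 0*(28 - 2*sqrt(173)) = 0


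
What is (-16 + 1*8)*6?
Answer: -48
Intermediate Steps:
(-16 + 1*8)*6 = (-16 + 8)*6 = -8*6 = -48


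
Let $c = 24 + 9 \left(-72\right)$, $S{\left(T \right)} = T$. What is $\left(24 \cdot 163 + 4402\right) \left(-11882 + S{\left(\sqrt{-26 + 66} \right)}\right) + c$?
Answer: $-98787572 + 16628 \sqrt{10} \approx -9.8735 \cdot 10^{7}$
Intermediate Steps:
$c = -624$ ($c = 24 - 648 = -624$)
$\left(24 \cdot 163 + 4402\right) \left(-11882 + S{\left(\sqrt{-26 + 66} \right)}\right) + c = \left(24 \cdot 163 + 4402\right) \left(-11882 + \sqrt{-26 + 66}\right) - 624 = \left(3912 + 4402\right) \left(-11882 + \sqrt{40}\right) - 624 = 8314 \left(-11882 + 2 \sqrt{10}\right) - 624 = \left(-98786948 + 16628 \sqrt{10}\right) - 624 = -98787572 + 16628 \sqrt{10}$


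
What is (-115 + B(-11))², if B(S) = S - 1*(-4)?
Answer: 14884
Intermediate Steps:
B(S) = 4 + S (B(S) = S + 4 = 4 + S)
(-115 + B(-11))² = (-115 + (4 - 11))² = (-115 - 7)² = (-122)² = 14884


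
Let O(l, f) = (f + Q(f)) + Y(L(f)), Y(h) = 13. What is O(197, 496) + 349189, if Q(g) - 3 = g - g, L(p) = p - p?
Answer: 349701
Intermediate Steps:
L(p) = 0
Q(g) = 3 (Q(g) = 3 + (g - g) = 3 + 0 = 3)
O(l, f) = 16 + f (O(l, f) = (f + 3) + 13 = (3 + f) + 13 = 16 + f)
O(197, 496) + 349189 = (16 + 496) + 349189 = 512 + 349189 = 349701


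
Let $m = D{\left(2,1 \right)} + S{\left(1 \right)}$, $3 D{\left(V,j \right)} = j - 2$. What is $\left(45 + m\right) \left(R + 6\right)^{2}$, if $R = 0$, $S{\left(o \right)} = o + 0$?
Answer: $1644$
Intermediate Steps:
$D{\left(V,j \right)} = - \frac{2}{3} + \frac{j}{3}$ ($D{\left(V,j \right)} = \frac{j - 2}{3} = \frac{-2 + j}{3} = - \frac{2}{3} + \frac{j}{3}$)
$S{\left(o \right)} = o$
$m = \frac{2}{3}$ ($m = \left(- \frac{2}{3} + \frac{1}{3} \cdot 1\right) + 1 = \left(- \frac{2}{3} + \frac{1}{3}\right) + 1 = - \frac{1}{3} + 1 = \frac{2}{3} \approx 0.66667$)
$\left(45 + m\right) \left(R + 6\right)^{2} = \left(45 + \frac{2}{3}\right) \left(0 + 6\right)^{2} = \frac{137 \cdot 6^{2}}{3} = \frac{137}{3} \cdot 36 = 1644$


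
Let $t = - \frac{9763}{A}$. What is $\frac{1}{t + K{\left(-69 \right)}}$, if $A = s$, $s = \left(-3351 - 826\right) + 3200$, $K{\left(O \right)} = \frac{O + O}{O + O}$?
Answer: $\frac{977}{10740} \approx 0.090968$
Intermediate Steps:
$K{\left(O \right)} = 1$ ($K{\left(O \right)} = \frac{2 O}{2 O} = 2 O \frac{1}{2 O} = 1$)
$s = -977$ ($s = -4177 + 3200 = -977$)
$A = -977$
$t = \frac{9763}{977}$ ($t = - \frac{9763}{-977} = \left(-9763\right) \left(- \frac{1}{977}\right) = \frac{9763}{977} \approx 9.9928$)
$\frac{1}{t + K{\left(-69 \right)}} = \frac{1}{\frac{9763}{977} + 1} = \frac{1}{\frac{10740}{977}} = \frac{977}{10740}$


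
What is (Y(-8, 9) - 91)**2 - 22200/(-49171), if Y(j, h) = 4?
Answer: 372197499/49171 ≈ 7569.5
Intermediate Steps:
(Y(-8, 9) - 91)**2 - 22200/(-49171) = (4 - 91)**2 - 22200/(-49171) = (-87)**2 - 22200*(-1/49171) = 7569 + 22200/49171 = 372197499/49171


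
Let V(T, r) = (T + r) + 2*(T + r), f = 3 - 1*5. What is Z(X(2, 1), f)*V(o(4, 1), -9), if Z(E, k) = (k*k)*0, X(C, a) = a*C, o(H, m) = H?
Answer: 0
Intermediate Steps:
X(C, a) = C*a
f = -2 (f = 3 - 5 = -2)
Z(E, k) = 0 (Z(E, k) = k²*0 = 0)
V(T, r) = 3*T + 3*r (V(T, r) = (T + r) + (2*T + 2*r) = 3*T + 3*r)
Z(X(2, 1), f)*V(o(4, 1), -9) = 0*(3*4 + 3*(-9)) = 0*(12 - 27) = 0*(-15) = 0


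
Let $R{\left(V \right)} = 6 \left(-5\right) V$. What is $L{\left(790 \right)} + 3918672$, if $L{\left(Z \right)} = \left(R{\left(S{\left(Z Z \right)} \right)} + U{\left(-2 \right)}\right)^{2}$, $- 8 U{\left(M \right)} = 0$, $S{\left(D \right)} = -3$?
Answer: $3926772$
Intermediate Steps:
$U{\left(M \right)} = 0$ ($U{\left(M \right)} = \left(- \frac{1}{8}\right) 0 = 0$)
$R{\left(V \right)} = - 30 V$
$L{\left(Z \right)} = 8100$ ($L{\left(Z \right)} = \left(\left(-30\right) \left(-3\right) + 0\right)^{2} = \left(90 + 0\right)^{2} = 90^{2} = 8100$)
$L{\left(790 \right)} + 3918672 = 8100 + 3918672 = 3926772$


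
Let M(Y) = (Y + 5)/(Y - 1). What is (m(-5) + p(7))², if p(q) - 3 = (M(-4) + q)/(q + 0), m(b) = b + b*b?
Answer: 703921/1225 ≈ 574.63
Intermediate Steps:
m(b) = b + b²
M(Y) = (5 + Y)/(-1 + Y)
p(q) = 3 + (-⅕ + q)/q (p(q) = 3 + ((5 - 4)/(-1 - 4) + q)/(q + 0) = 3 + (1/(-5) + q)/q = 3 + (-⅕*1 + q)/q = 3 + (-⅕ + q)/q)
(m(-5) + p(7))² = (-5*(1 - 5) + (4 - ⅕/7))² = (-5*(-4) + (4 - ⅕*⅐))² = (20 + (4 - 1/35))² = (20 + 139/35)² = (839/35)² = 703921/1225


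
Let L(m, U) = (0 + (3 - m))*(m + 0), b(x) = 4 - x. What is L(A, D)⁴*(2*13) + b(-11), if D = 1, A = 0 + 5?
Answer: 260015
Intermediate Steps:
A = 5
L(m, U) = m*(3 - m) (L(m, U) = (3 - m)*m = m*(3 - m))
L(A, D)⁴*(2*13) + b(-11) = (5*(3 - 1*5))⁴*(2*13) + (4 - 1*(-11)) = (5*(3 - 5))⁴*26 + (4 + 11) = (5*(-2))⁴*26 + 15 = (-10)⁴*26 + 15 = 10000*26 + 15 = 260000 + 15 = 260015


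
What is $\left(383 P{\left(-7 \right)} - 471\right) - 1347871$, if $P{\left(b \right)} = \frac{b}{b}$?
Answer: $-1347959$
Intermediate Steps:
$P{\left(b \right)} = 1$
$\left(383 P{\left(-7 \right)} - 471\right) - 1347871 = \left(383 \cdot 1 - 471\right) - 1347871 = \left(383 - 471\right) - 1347871 = -88 - 1347871 = -1347959$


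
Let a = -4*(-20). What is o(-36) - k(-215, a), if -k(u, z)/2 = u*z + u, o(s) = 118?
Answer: -34712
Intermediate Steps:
a = 80
k(u, z) = -2*u - 2*u*z (k(u, z) = -2*(u*z + u) = -2*(u + u*z) = -2*u - 2*u*z)
o(-36) - k(-215, a) = 118 - (-2)*(-215)*(1 + 80) = 118 - (-2)*(-215)*81 = 118 - 1*34830 = 118 - 34830 = -34712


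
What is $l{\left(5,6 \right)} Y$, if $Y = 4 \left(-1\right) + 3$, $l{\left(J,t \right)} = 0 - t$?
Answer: $6$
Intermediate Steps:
$l{\left(J,t \right)} = - t$
$Y = -1$ ($Y = -4 + 3 = -1$)
$l{\left(5,6 \right)} Y = \left(-1\right) 6 \left(-1\right) = \left(-6\right) \left(-1\right) = 6$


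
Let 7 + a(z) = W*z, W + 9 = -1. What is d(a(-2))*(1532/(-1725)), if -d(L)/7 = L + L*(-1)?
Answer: 0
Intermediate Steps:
W = -10 (W = -9 - 1 = -10)
a(z) = -7 - 10*z
d(L) = 0 (d(L) = -7*(L + L*(-1)) = -7*(L - L) = -7*0 = 0)
d(a(-2))*(1532/(-1725)) = 0*(1532/(-1725)) = 0*(1532*(-1/1725)) = 0*(-1532/1725) = 0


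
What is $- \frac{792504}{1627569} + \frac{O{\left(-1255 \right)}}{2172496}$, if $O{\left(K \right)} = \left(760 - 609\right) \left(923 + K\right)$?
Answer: $- \frac{50091807197}{98219087284} \approx -0.51$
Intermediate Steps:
$O{\left(K \right)} = 139373 + 151 K$ ($O{\left(K \right)} = 151 \left(923 + K\right) = 139373 + 151 K$)
$- \frac{792504}{1627569} + \frac{O{\left(-1255 \right)}}{2172496} = - \frac{792504}{1627569} + \frac{139373 + 151 \left(-1255\right)}{2172496} = \left(-792504\right) \frac{1}{1627569} + \left(139373 - 189505\right) \frac{1}{2172496} = - \frac{88056}{180841} - \frac{12533}{543124} = - \frac{50091807197}{98219087284}$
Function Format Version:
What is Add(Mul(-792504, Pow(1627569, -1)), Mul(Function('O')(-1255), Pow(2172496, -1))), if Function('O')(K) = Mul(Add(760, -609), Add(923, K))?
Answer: Rational(-50091807197, 98219087284) ≈ -0.51000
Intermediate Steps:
Function('O')(K) = Add(139373, Mul(151, K)) (Function('O')(K) = Mul(151, Add(923, K)) = Add(139373, Mul(151, K)))
Add(Mul(-792504, Pow(1627569, -1)), Mul(Function('O')(-1255), Pow(2172496, -1))) = Add(Mul(-792504, Pow(1627569, -1)), Mul(Add(139373, Mul(151, -1255)), Pow(2172496, -1))) = Add(Mul(-792504, Rational(1, 1627569)), Mul(Add(139373, -189505), Rational(1, 2172496))) = Add(Rational(-88056, 180841), Mul(-50132, Rational(1, 2172496))) = Add(Rational(-88056, 180841), Rational(-12533, 543124)) = Rational(-50091807197, 98219087284)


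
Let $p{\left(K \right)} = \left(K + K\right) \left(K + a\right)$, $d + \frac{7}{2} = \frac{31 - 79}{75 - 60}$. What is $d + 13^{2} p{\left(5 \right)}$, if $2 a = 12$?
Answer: $\frac{185833}{10} \approx 18583.0$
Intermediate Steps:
$a = 6$ ($a = \frac{1}{2} \cdot 12 = 6$)
$d = - \frac{67}{10}$ ($d = - \frac{7}{2} + \frac{31 - 79}{75 - 60} = - \frac{7}{2} - \frac{48}{15} = - \frac{7}{2} - \frac{16}{5} = - \frac{67}{10} \approx -6.7$)
$p{\left(K \right)} = 2 K \left(6 + K\right)$ ($p{\left(K \right)} = \left(K + K\right) \left(K + 6\right) = 2 K \left(6 + K\right)$)
$d + 13^{2} p{\left(5 \right)} = - \frac{67}{10} + 13^{2} \cdot 2 \cdot 5 \left(6 + 5\right) = - \frac{67}{10} + 169 \cdot 2 \cdot 5 \cdot 11 = - \frac{67}{10} + 169 \cdot 110 = - \frac{67}{10} + 18590 = \frac{185833}{10}$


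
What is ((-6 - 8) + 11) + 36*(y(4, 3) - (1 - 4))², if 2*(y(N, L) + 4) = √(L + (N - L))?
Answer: -3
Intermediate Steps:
y(N, L) = -4 + √N/2 (y(N, L) = -4 + √(L + (N - L))/2 = -4 + √N/2)
((-6 - 8) + 11) + 36*(y(4, 3) - (1 - 4))² = ((-6 - 8) + 11) + 36*((-4 + √4/2) - (1 - 4))² = (-14 + 11) + 36*((-4 + (½)*2) - 1*(-3))² = -3 + 36*((-4 + 1) + 3)² = -3 + 36*(-3 + 3)² = -3 + 36*0² = -3 + 36*0 = -3 + 0 = -3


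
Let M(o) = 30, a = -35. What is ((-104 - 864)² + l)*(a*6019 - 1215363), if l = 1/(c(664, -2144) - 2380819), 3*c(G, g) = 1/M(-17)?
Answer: -286317342697167729928/214273709 ≈ -1.3362e+12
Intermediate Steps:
c(G, g) = 1/90 (c(G, g) = (⅓)/30 = (⅓)*(1/30) = 1/90)
l = -90/214273709 (l = 1/(1/90 - 2380819) = 1/(-214273709/90) = -90/214273709 ≈ -4.2002e-7)
((-104 - 864)² + l)*(a*6019 - 1215363) = ((-104 - 864)² - 90/214273709)*(-35*6019 - 1215363) = ((-968)² - 90/214273709)*(-210665 - 1215363) = (937024 - 90/214273709)*(-1426028) = (200779607901926/214273709)*(-1426028) = -286317342697167729928/214273709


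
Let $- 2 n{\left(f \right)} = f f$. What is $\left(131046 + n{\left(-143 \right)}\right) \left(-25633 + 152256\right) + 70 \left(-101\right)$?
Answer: $\frac{30597547449}{2} \approx 1.5299 \cdot 10^{10}$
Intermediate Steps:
$n{\left(f \right)} = - \frac{f^{2}}{2}$ ($n{\left(f \right)} = - \frac{f f}{2} = - \frac{f^{2}}{2}$)
$\left(131046 + n{\left(-143 \right)}\right) \left(-25633 + 152256\right) + 70 \left(-101\right) = \left(131046 - \frac{\left(-143\right)^{2}}{2}\right) \left(-25633 + 152256\right) + 70 \left(-101\right) = \left(131046 - \frac{20449}{2}\right) 126623 - 7070 = \frac{241643}{2} \cdot 126623 - 7070 = \frac{30597561589}{2} - 7070 = \frac{30597547449}{2}$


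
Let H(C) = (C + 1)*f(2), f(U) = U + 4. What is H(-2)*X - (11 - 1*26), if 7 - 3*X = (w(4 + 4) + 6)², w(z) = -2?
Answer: 33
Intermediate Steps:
f(U) = 4 + U
H(C) = 6 + 6*C (H(C) = (C + 1)*(4 + 2) = (1 + C)*6 = 6 + 6*C)
X = -3 (X = 7/3 - (-2 + 6)²/3 = 7/3 - ⅓*4² = 7/3 - ⅓*16 = 7/3 - 16/3 = -3)
H(-2)*X - (11 - 1*26) = (6 + 6*(-2))*(-3) - (11 - 1*26) = (6 - 12)*(-3) - (11 - 26) = -6*(-3) - 1*(-15) = 18 + 15 = 33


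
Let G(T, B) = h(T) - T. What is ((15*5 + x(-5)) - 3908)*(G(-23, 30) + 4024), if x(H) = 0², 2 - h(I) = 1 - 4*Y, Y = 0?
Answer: -15515984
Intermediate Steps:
h(I) = 1 (h(I) = 2 - (1 - 4*0) = 2 - (1 + 0) = 2 - 1*1 = 2 - 1 = 1)
x(H) = 0
G(T, B) = 1 - T
((15*5 + x(-5)) - 3908)*(G(-23, 30) + 4024) = ((15*5 + 0) - 3908)*((1 - 1*(-23)) + 4024) = ((75 + 0) - 3908)*((1 + 23) + 4024) = (75 - 3908)*(24 + 4024) = -3833*4048 = -15515984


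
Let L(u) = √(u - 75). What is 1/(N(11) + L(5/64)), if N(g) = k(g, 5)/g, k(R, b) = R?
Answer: 64/4859 - 8*I*√4795/4859 ≈ 0.013171 - 0.11401*I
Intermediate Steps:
L(u) = √(-75 + u)
N(g) = 1 (N(g) = g/g = 1)
1/(N(11) + L(5/64)) = 1/(1 + √(-75 + 5/64)) = 1/(1 + √(-4795/64)) = 1/(1 + I*√4795/8)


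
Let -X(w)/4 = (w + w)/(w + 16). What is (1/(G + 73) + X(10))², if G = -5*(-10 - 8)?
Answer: 42341049/4490161 ≈ 9.4297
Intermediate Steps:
G = 90 (G = -5*(-18) = 90)
X(w) = -8*w/(16 + w) (X(w) = -4*(w + w)/(w + 16) = -4*2*w/(16 + w) = -8*w/(16 + w))
(1/(G + 73) + X(10))² = (1/(90 + 73) - 8*10/(16 + 10))² = (1/163 - 8*10/26)² = (1/163 - 8*10*1/26)² = (1/163 - 40/13)² = (-6507/2119)² = 42341049/4490161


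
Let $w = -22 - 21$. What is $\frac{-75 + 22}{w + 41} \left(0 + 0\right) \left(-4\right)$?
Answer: $0$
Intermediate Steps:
$w = -43$ ($w = -22 - 21 = -43$)
$\frac{-75 + 22}{w + 41} \left(0 + 0\right) \left(-4\right) = \frac{-75 + 22}{-43 + 41} \left(0 + 0\right) \left(-4\right) = - \frac{53}{-2} \cdot 0 \left(-4\right) = \left(-53\right) \left(- \frac{1}{2}\right) 0 = \frac{53}{2} \cdot 0 = 0$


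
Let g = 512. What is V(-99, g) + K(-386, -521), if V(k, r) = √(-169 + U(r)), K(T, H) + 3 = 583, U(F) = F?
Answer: 580 + 7*√7 ≈ 598.52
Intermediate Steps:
K(T, H) = 580 (K(T, H) = -3 + 583 = 580)
V(k, r) = √(-169 + r)
V(-99, g) + K(-386, -521) = √(-169 + 512) + 580 = √343 + 580 = 7*√7 + 580 = 580 + 7*√7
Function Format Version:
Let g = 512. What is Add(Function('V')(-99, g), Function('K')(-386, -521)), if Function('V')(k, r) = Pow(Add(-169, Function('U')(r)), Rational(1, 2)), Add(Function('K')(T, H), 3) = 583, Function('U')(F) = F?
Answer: Add(580, Mul(7, Pow(7, Rational(1, 2)))) ≈ 598.52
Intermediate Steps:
Function('K')(T, H) = 580 (Function('K')(T, H) = Add(-3, 583) = 580)
Function('V')(k, r) = Pow(Add(-169, r), Rational(1, 2))
Add(Function('V')(-99, g), Function('K')(-386, -521)) = Add(Pow(Add(-169, 512), Rational(1, 2)), 580) = Add(Pow(343, Rational(1, 2)), 580) = Add(Mul(7, Pow(7, Rational(1, 2))), 580) = Add(580, Mul(7, Pow(7, Rational(1, 2))))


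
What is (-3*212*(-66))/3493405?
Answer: 41976/3493405 ≈ 0.012016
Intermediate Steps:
(-3*212*(-66))/3493405 = -636*(-66)*(1/3493405) = 41976*(1/3493405) = 41976/3493405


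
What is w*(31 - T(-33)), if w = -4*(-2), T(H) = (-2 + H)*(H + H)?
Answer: -18232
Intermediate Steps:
T(H) = 2*H*(-2 + H) (T(H) = (-2 + H)*(2*H) = 2*H*(-2 + H))
w = 8
w*(31 - T(-33)) = 8*(31 - 2*(-33)*(-2 - 33)) = 8*(31 - 2*(-33)*(-35)) = 8*(31 - 1*2310) = 8*(31 - 2310) = 8*(-2279) = -18232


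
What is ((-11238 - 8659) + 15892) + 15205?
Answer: 11200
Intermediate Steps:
((-11238 - 8659) + 15892) + 15205 = (-19897 + 15892) + 15205 = -4005 + 15205 = 11200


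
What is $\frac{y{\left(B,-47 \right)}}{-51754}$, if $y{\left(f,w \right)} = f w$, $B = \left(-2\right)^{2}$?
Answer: $\frac{94}{25877} \approx 0.0036326$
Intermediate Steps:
$B = 4$
$\frac{y{\left(B,-47 \right)}}{-51754} = \frac{4 \left(-47\right)}{-51754} = \left(-188\right) \left(- \frac{1}{51754}\right) = \frac{94}{25877}$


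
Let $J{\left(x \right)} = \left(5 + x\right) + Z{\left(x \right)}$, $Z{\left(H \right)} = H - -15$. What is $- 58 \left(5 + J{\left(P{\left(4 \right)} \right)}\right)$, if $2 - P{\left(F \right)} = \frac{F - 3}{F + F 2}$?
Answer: $- \frac{5017}{3} \approx -1672.3$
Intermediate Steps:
$Z{\left(H \right)} = 15 + H$ ($Z{\left(H \right)} = H + 15 = 15 + H$)
$P{\left(F \right)} = 2 - \frac{-3 + F}{3 F}$ ($P{\left(F \right)} = 2 - \frac{F - 3}{F + F 2} = 2 - \frac{-3 + F}{F + 2 F} = 2 - \frac{-3 + F}{3 F}$)
$J{\left(x \right)} = 20 + 2 x$ ($J{\left(x \right)} = \left(5 + x\right) + \left(15 + x\right) = 20 + 2 x$)
$- 58 \left(5 + J{\left(P{\left(4 \right)} \right)}\right) = - 58 \left(5 + \left(20 + 2 \left(\frac{5}{3} + \frac{1}{4}\right)\right)\right) = - 58 \left(5 + \left(20 + 2 \cdot \frac{23}{12}\right)\right) = - 58 \left(5 + \left(20 + \frac{23}{6}\right)\right) = - 58 \left(5 + \frac{143}{6}\right) = \left(-58\right) \frac{173}{6} = - \frac{5017}{3}$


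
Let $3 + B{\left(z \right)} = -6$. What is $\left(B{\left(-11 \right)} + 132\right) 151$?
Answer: $18573$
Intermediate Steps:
$B{\left(z \right)} = -9$ ($B{\left(z \right)} = -3 - 6 = -9$)
$\left(B{\left(-11 \right)} + 132\right) 151 = \left(-9 + 132\right) 151 = 123 \cdot 151 = 18573$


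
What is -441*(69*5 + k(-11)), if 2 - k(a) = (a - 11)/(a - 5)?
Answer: -1219365/8 ≈ -1.5242e+5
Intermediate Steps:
k(a) = 2 - (-11 + a)/(-5 + a) (k(a) = 2 - (a - 11)/(a - 5) = 2 - (-11 + a)/(-5 + a))
-441*(69*5 + k(-11)) = -441*(69*5 + (1 - 11)/(-5 - 11)) = -441*(345 - 10/(-16)) = -441*(345 - 1/16*(-10)) = -441*(345 + 5/8) = -441*2765/8 = -1219365/8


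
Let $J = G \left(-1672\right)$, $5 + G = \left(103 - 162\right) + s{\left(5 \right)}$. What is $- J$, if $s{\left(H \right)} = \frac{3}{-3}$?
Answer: $-108680$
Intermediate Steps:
$s{\left(H \right)} = -1$ ($s{\left(H \right)} = 3 \left(- \frac{1}{3}\right) = -1$)
$G = -65$ ($G = -5 + \left(\left(103 - 162\right) - 1\right) = -5 - 60 = -65$)
$J = 108680$ ($J = \left(-65\right) \left(-1672\right) = 108680$)
$- J = \left(-1\right) 108680 = -108680$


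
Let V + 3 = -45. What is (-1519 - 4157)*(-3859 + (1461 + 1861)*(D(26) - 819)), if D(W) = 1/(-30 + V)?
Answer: 201044230288/13 ≈ 1.5465e+10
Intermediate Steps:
V = -48 (V = -3 - 45 = -48)
D(W) = -1/78 (D(W) = 1/(-30 - 48) = 1/(-78) = -1/78)
(-1519 - 4157)*(-3859 + (1461 + 1861)*(D(26) - 819)) = (-1519 - 4157)*(-3859 + (1461 + 1861)*(-1/78 - 819)) = -5676*(-3859 + 3322*(-63883/78)) = -5676*(-3859 - 106109663/39) = -5676*(-106260164/39) = 201044230288/13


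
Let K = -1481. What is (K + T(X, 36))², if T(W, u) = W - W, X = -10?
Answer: 2193361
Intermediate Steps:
T(W, u) = 0
(K + T(X, 36))² = (-1481 + 0)² = (-1481)² = 2193361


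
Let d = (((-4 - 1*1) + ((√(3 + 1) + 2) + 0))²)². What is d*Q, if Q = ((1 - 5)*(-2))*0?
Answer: 0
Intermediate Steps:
Q = 0 (Q = -4*(-2)*0 = 8*0 = 0)
d = 1 (d = (((-4 - 1) + ((√4 + 2) + 0))²)² = ((-5 + ((2 + 2) + 0))²)² = ((-5 + (4 + 0))²)² = ((-5 + 4)²)² = ((-1)²)² = 1² = 1)
d*Q = 1*0 = 0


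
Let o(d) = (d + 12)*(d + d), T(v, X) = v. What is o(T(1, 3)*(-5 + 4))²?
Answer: 484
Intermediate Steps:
o(d) = 2*d*(12 + d) (o(d) = (12 + d)*(2*d) = 2*d*(12 + d))
o(T(1, 3)*(-5 + 4))² = (2*(1*(-5 + 4))*(12 + 1*(-5 + 4)))² = (2*(1*(-1))*(12 + 1*(-1)))² = (2*(-1)*(12 - 1))² = (2*(-1)*11)² = (-22)² = 484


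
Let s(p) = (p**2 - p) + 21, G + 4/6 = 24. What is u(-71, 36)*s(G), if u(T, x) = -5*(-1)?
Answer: 24395/9 ≈ 2710.6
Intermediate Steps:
u(T, x) = 5
G = 70/3 (G = -2/3 + 24 = 70/3 ≈ 23.333)
s(p) = 21 + p**2 - p
u(-71, 36)*s(G) = 5*(21 + (70/3)**2 - 1*70/3) = 5*(21 + 4900/9 - 70/3) = 5*(4879/9) = 24395/9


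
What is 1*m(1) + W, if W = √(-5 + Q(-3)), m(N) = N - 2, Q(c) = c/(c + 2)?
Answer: -1 + I*√2 ≈ -1.0 + 1.4142*I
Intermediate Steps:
Q(c) = c/(2 + c)
m(N) = -2 + N
W = I*√2 (W = √(-5 - 3/(2 - 3)) = √(-5 - 3/(-1)) = √(-5 - 3*(-1)) = √(-5 + 3) = √(-2) = I*√2 ≈ 1.4142*I)
1*m(1) + W = 1*(-2 + 1) + I*√2 = 1*(-1) + I*√2 = -1 + I*√2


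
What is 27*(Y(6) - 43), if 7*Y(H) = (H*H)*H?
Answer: -2295/7 ≈ -327.86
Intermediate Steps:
Y(H) = H**3/7 (Y(H) = ((H*H)*H)/7 = (H**2*H)/7 = H**3/7)
27*(Y(6) - 43) = 27*((1/7)*6**3 - 43) = 27*((1/7)*216 - 43) = 27*(216/7 - 43) = 27*(-85/7) = -2295/7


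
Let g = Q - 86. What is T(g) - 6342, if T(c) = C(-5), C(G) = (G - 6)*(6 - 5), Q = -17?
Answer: -6353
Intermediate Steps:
g = -103 (g = -17 - 86 = -103)
C(G) = -6 + G (C(G) = (-6 + G)*1 = -6 + G)
T(c) = -11 (T(c) = -6 - 5 = -11)
T(g) - 6342 = -11 - 6342 = -6353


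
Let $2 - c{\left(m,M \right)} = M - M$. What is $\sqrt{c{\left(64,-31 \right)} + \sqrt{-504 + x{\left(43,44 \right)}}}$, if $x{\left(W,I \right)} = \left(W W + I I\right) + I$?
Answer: $\sqrt{2 + 5 \sqrt{133}} \approx 7.7242$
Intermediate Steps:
$c{\left(m,M \right)} = 2$ ($c{\left(m,M \right)} = 2 - \left(M - M\right) = 2 - 0 = 2 + 0 = 2$)
$x{\left(W,I \right)} = I + I^{2} + W^{2}$ ($x{\left(W,I \right)} = \left(W^{2} + I^{2}\right) + I = \left(I^{2} + W^{2}\right) + I = I + I^{2} + W^{2}$)
$\sqrt{c{\left(64,-31 \right)} + \sqrt{-504 + x{\left(43,44 \right)}}} = \sqrt{2 + \sqrt{-504 + \left(44 + 44^{2} + 43^{2}\right)}} = \sqrt{2 + \sqrt{-504 + \left(44 + 1936 + 1849\right)}} = \sqrt{2 + \sqrt{-504 + 3829}} = \sqrt{2 + \sqrt{3325}} = \sqrt{2 + 5 \sqrt{133}}$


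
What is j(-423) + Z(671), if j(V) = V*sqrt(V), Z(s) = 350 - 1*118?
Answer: 232 - 1269*I*sqrt(47) ≈ 232.0 - 8699.8*I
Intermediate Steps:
Z(s) = 232 (Z(s) = 350 - 118 = 232)
j(V) = V**(3/2)
j(-423) + Z(671) = (-423)**(3/2) + 232 = -1269*I*sqrt(47) + 232 = 232 - 1269*I*sqrt(47)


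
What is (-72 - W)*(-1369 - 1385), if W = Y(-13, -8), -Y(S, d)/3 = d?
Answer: 264384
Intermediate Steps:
Y(S, d) = -3*d
W = 24 (W = -3*(-8) = 24)
(-72 - W)*(-1369 - 1385) = (-72 - 1*24)*(-1369 - 1385) = (-72 - 24)*(-2754) = -96*(-2754) = 264384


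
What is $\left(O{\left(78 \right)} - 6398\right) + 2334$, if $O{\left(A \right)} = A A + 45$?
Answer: $2065$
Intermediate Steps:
$O{\left(A \right)} = 45 + A^{2}$ ($O{\left(A \right)} = A^{2} + 45 = 45 + A^{2}$)
$\left(O{\left(78 \right)} - 6398\right) + 2334 = \left(\left(45 + 78^{2}\right) - 6398\right) + 2334 = \left(\left(45 + 6084\right) - 6398\right) + 2334 = \left(6129 - 6398\right) + 2334 = -269 + 2334 = 2065$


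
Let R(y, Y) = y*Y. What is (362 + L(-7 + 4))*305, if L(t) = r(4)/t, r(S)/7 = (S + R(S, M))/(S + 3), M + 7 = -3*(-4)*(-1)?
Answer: 117730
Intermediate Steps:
M = -19 (M = -7 - 3*(-4)*(-1) = -7 + 12*(-1) = -7 - 12 = -19)
R(y, Y) = Y*y
r(S) = -126*S/(3 + S) (r(S) = 7*((S - 19*S)/(S + 3)) = 7*((-18*S)/(3 + S)) = 7*(-18*S/(3 + S)) = -126*S/(3 + S))
L(t) = -72/t (L(t) = (-126*4/(3 + 4))/t = (-126*4/7)/t = (-126*4*⅐)/t = -72/t)
(362 + L(-7 + 4))*305 = (362 - 72/(-7 + 4))*305 = (362 - 72/(-3))*305 = (362 - 72*(-⅓))*305 = (362 + 24)*305 = 386*305 = 117730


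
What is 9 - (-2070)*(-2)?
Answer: -4131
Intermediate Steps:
9 - (-2070)*(-2) = 9 - 138*30 = 9 - 4140 = -4131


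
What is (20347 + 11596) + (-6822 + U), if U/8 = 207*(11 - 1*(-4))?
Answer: 49961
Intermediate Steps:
U = 24840 (U = 8*(207*(11 - 1*(-4))) = 8*(207*(11 + 4)) = 8*(207*15) = 8*3105 = 24840)
(20347 + 11596) + (-6822 + U) = (20347 + 11596) + (-6822 + 24840) = 31943 + 18018 = 49961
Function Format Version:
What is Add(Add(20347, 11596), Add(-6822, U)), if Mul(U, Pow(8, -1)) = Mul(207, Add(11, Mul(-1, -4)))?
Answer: 49961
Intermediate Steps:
U = 24840 (U = Mul(8, Mul(207, Add(11, Mul(-1, -4)))) = Mul(8, Mul(207, Add(11, 4))) = Mul(8, Mul(207, 15)) = Mul(8, 3105) = 24840)
Add(Add(20347, 11596), Add(-6822, U)) = Add(Add(20347, 11596), Add(-6822, 24840)) = Add(31943, 18018) = 49961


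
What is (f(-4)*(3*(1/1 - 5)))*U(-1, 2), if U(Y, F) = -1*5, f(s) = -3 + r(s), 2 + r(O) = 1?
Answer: -240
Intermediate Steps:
r(O) = -1 (r(O) = -2 + 1 = -1)
f(s) = -4 (f(s) = -3 - 1 = -4)
U(Y, F) = -5
(f(-4)*(3*(1/1 - 5)))*U(-1, 2) = -12*(1/1 - 5)*(-5) = -12*(1*1 - 5)*(-5) = -12*(1 - 5)*(-5) = -12*(-4)*(-5) = -4*(-12)*(-5) = 48*(-5) = -240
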